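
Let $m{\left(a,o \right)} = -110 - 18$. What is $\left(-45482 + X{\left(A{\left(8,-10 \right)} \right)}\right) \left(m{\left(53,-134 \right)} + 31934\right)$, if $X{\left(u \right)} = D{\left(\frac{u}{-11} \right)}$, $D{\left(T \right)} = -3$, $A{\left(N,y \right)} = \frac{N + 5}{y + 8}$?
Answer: $-1446695910$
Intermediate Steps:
$A{\left(N,y \right)} = \frac{5 + N}{8 + y}$
$m{\left(a,o \right)} = -128$ ($m{\left(a,o \right)} = -110 - 18 = -128$)
$X{\left(u \right)} = -3$
$\left(-45482 + X{\left(A{\left(8,-10 \right)} \right)}\right) \left(m{\left(53,-134 \right)} + 31934\right) = \left(-45482 - 3\right) \left(-128 + 31934\right) = \left(-45485\right) 31806 = -1446695910$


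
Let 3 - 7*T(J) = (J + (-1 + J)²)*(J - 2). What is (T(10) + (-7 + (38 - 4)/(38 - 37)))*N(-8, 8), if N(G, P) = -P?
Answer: 4288/7 ≈ 612.57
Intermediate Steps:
T(J) = 3/7 - (-2 + J)*(J + (-1 + J)²)/7 (T(J) = 3/7 - (J + (-1 + J)²)*(J - 2)/7 = 3/7 - (J + (-1 + J)²)*(-2 + J)/7 = 3/7 - (-2 + J)*(J + (-1 + J)²)/7)
(T(10) + (-7 + (38 - 4)/(38 - 37)))*N(-8, 8) = ((5/7 - 3/7*10 - ⅐*10³ + (3/7)*10²) + (-7 + (38 - 4)/(38 - 37)))*(-1*8) = ((5/7 - 30/7 - ⅐*1000 + (3/7)*100) + (-7 + 34/1))*(-8) = ((5/7 - 30/7 - 1000/7 + 300/7) + (-7 + 34*1))*(-8) = (-725/7 + (-7 + 34))*(-8) = (-725/7 + 27)*(-8) = -536/7*(-8) = 4288/7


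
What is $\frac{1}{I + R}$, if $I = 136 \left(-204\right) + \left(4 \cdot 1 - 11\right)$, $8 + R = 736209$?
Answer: $\frac{1}{708450} \approx 1.4115 \cdot 10^{-6}$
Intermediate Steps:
$R = 736201$ ($R = -8 + 736209 = 736201$)
$I = -27751$ ($I = -27744 + \left(4 - 11\right) = -27744 - 7 = -27751$)
$\frac{1}{I + R} = \frac{1}{-27751 + 736201} = \frac{1}{708450}$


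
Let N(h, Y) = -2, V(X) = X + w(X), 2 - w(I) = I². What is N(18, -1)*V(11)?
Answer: 216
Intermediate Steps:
w(I) = 2 - I²
V(X) = 2 + X - X² (V(X) = X + (2 - X²) = 2 + X - X²)
N(18, -1)*V(11) = -2*(2 + 11 - 1*11²) = -2*(2 + 11 - 1*121) = -2*(2 + 11 - 121) = -2*(-108) = 216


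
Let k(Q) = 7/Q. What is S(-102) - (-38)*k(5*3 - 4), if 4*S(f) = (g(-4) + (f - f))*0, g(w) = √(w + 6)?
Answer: 266/11 ≈ 24.182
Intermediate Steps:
g(w) = √(6 + w)
S(f) = 0 (S(f) = ((√(6 - 4) + (f - f))*0)/4 = ((√2 + 0)*0)/4 = (√2*0)/4 = (¼)*0 = 0)
S(-102) - (-38)*k(5*3 - 4) = 0 - (-38)*7/(5*3 - 4) = 0 - (-38)*7/(15 - 4) = 0 - (-38)*7/11 = 0 - 1*(-266/11) = 0 + 266/11 = 266/11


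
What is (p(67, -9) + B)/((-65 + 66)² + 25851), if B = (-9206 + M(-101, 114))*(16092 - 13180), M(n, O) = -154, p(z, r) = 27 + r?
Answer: -13628151/12926 ≈ -1054.3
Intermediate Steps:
B = -27256320 (B = (-9206 - 154)*(16092 - 13180) = -9360*2912 = -27256320)
(p(67, -9) + B)/((-65 + 66)² + 25851) = ((27 - 9) - 27256320)/((-65 + 66)² + 25851) = (18 - 27256320)/(1² + 25851) = -27256302/(1 + 25851) = -27256302/25852 = -27256302*1/25852 = -13628151/12926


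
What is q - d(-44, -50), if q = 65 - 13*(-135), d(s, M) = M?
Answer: 1870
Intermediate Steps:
q = 1820 (q = 65 + 1755 = 1820)
q - d(-44, -50) = 1820 - 1*(-50) = 1820 + 50 = 1870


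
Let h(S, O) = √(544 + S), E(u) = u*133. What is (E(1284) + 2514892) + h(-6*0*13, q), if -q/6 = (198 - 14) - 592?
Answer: 2685664 + 4*√34 ≈ 2.6857e+6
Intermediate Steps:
E(u) = 133*u
q = 2448 (q = -6*((198 - 14) - 592) = -6*(184 - 592) = -6*(-408) = 2448)
(E(1284) + 2514892) + h(-6*0*13, q) = (133*1284 + 2514892) + √(544 - 6*0*13) = (170772 + 2514892) + √(544 + 0*13) = 2685664 + √(544 + 0) = 2685664 + √544 = 2685664 + 4*√34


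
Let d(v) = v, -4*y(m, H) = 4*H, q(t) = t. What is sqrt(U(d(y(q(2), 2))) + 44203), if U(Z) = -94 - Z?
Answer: sqrt(44111) ≈ 210.03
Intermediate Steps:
y(m, H) = -H
sqrt(U(d(y(q(2), 2))) + 44203) = sqrt((-94 - (-1)*2) + 44203) = sqrt((-94 - 1*(-2)) + 44203) = sqrt((-94 + 2) + 44203) = sqrt(-92 + 44203) = sqrt(44111)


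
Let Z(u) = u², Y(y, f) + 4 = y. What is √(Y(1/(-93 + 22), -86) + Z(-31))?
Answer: √4824166/71 ≈ 30.935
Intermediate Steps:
Y(y, f) = -4 + y
√(Y(1/(-93 + 22), -86) + Z(-31)) = √((-4 + 1/(-93 + 22)) + (-31)²) = √((-4 + 1/(-71)) + 961) = √((-4 - 1/71) + 961) = √(-285/71 + 961) = √(67946/71) = √4824166/71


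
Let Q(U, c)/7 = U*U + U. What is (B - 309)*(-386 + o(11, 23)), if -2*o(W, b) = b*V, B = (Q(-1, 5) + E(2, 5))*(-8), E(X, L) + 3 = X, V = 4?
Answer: 130032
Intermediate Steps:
E(X, L) = -3 + X
Q(U, c) = 7*U + 7*U**2 (Q(U, c) = 7*(U*U + U) = 7*(U**2 + U) = 7*(U + U**2) = 7*U + 7*U**2)
B = 8 (B = (7*(-1)*(1 - 1) + (-3 + 2))*(-8) = (7*(-1)*0 - 1)*(-8) = (0 - 1)*(-8) = -1*(-8) = 8)
o(W, b) = -2*b (o(W, b) = -b*4/2 = -2*b)
(B - 309)*(-386 + o(11, 23)) = (8 - 309)*(-386 - 2*23) = -301*(-386 - 46) = -301*(-432) = 130032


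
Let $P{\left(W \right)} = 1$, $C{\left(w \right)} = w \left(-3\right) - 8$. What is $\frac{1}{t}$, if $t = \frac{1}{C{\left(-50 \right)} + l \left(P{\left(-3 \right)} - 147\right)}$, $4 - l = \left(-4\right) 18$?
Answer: $-10954$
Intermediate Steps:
$C{\left(w \right)} = -8 - 3 w$ ($C{\left(w \right)} = - 3 w - 8 = -8 - 3 w$)
$l = 76$ ($l = 4 - \left(-4\right) 18 = 4 - -72 = 4 + 72 = 76$)
$t = - \frac{1}{10954}$ ($t = \frac{1}{\left(-8 - -150\right) + 76 \left(1 - 147\right)} = \frac{1}{\left(-8 + 150\right) + 76 \left(-146\right)} = \frac{1}{142 - 11096} = \frac{1}{-10954} = - \frac{1}{10954} \approx -9.1291 \cdot 10^{-5}$)
$\frac{1}{t} = \frac{1}{- \frac{1}{10954}} = -10954$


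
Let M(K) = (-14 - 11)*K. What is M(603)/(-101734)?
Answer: 15075/101734 ≈ 0.14818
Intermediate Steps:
M(K) = -25*K
M(603)/(-101734) = -25*603/(-101734) = -15075*(-1/101734) = 15075/101734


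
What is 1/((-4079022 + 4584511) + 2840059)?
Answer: 1/3345548 ≈ 2.9890e-7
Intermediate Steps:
1/((-4079022 + 4584511) + 2840059) = 1/(505489 + 2840059) = 1/3345548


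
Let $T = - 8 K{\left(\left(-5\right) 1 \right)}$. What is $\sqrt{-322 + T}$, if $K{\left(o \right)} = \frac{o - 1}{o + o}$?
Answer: $\frac{i \sqrt{8170}}{5} \approx 18.078 i$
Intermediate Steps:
$K{\left(o \right)} = \frac{-1 + o}{2 o}$
$T = - \frac{24}{5}$ ($T = - 8 \frac{-1 - 5}{2 \left(\left(-5\right) 1\right)} = - 8 \frac{-1 - 5}{2 \left(-5\right)} = - 8 \cdot \frac{1}{2} \left(- \frac{1}{5}\right) \left(-6\right) = \left(-8\right) \frac{3}{5} = - \frac{24}{5} \approx -4.8$)
$\sqrt{-322 + T} = \sqrt{-322 - \frac{24}{5}} = \sqrt{- \frac{1634}{5}} = \frac{i \sqrt{8170}}{5}$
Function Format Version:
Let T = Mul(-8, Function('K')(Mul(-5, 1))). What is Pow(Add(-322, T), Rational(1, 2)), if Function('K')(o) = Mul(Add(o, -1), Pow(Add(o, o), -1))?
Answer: Mul(Rational(1, 5), I, Pow(8170, Rational(1, 2))) ≈ Mul(18.078, I)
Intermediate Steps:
Function('K')(o) = Mul(Rational(1, 2), Pow(o, -1), Add(-1, o)) (Function('K')(o) = Mul(Add(-1, o), Pow(Mul(2, o), -1)) = Mul(Add(-1, o), Mul(Rational(1, 2), Pow(o, -1))) = Mul(Rational(1, 2), Pow(o, -1), Add(-1, o)))
T = Rational(-24, 5) (T = Mul(-8, Mul(Rational(1, 2), Pow(Mul(-5, 1), -1), Add(-1, Mul(-5, 1)))) = Mul(-8, Mul(Rational(1, 2), Pow(-5, -1), Add(-1, -5))) = Mul(-8, Mul(Rational(1, 2), Rational(-1, 5), -6)) = Mul(-8, Rational(3, 5)) = Rational(-24, 5) ≈ -4.8000)
Pow(Add(-322, T), Rational(1, 2)) = Pow(Add(-322, Rational(-24, 5)), Rational(1, 2)) = Pow(Rational(-1634, 5), Rational(1, 2)) = Mul(Rational(1, 5), I, Pow(8170, Rational(1, 2)))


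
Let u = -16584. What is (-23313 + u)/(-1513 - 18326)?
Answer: 13299/6613 ≈ 2.0110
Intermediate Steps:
(-23313 + u)/(-1513 - 18326) = (-23313 - 16584)/(-1513 - 18326) = -39897/(-19839) = -39897*(-1/19839) = 13299/6613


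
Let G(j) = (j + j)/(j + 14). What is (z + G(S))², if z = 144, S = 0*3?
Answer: 20736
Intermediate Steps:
S = 0
G(j) = 2*j/(14 + j) (G(j) = (2*j)/(14 + j) = 2*j/(14 + j))
(z + G(S))² = (144 + 2*0/(14 + 0))² = (144 + 2*0/14)² = (144 + 2*0*(1/14))² = (144 + 0)² = 144² = 20736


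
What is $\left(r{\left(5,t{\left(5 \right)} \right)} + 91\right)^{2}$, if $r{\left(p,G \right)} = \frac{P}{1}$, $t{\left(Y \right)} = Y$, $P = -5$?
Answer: $7396$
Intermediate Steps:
$r{\left(p,G \right)} = -5$ ($r{\left(p,G \right)} = - \frac{5}{1} = \left(-5\right) 1 = -5$)
$\left(r{\left(5,t{\left(5 \right)} \right)} + 91\right)^{2} = \left(-5 + 91\right)^{2} = 86^{2} = 7396$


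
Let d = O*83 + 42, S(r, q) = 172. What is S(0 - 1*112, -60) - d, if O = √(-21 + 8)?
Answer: 130 - 83*I*√13 ≈ 130.0 - 299.26*I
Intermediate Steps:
O = I*√13 (O = √(-13) = I*√13 ≈ 3.6056*I)
d = 42 + 83*I*√13 (d = (I*√13)*83 + 42 = 83*I*√13 + 42 = 42 + 83*I*√13 ≈ 42.0 + 299.26*I)
S(0 - 1*112, -60) - d = 172 - (42 + 83*I*√13) = 172 + (-42 - 83*I*√13) = 130 - 83*I*√13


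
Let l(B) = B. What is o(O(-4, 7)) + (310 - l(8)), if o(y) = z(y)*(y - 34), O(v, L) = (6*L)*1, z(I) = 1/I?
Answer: 6346/21 ≈ 302.19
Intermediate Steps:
O(v, L) = 6*L
o(y) = (-34 + y)/y (o(y) = (y - 34)/y = (-34 + y)/y)
o(O(-4, 7)) + (310 - l(8)) = (-34 + 6*7)/((6*7)) + (310 - 1*8) = (-34 + 42)/42 + (310 - 8) = (1/42)*8 + 302 = 4/21 + 302 = 6346/21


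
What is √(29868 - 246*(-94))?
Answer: 48*√23 ≈ 230.20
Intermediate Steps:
√(29868 - 246*(-94)) = √(29868 + 23124) = √52992 = 48*√23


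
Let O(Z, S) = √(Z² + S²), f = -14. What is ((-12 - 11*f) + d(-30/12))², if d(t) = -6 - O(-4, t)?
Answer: (272 - √89)²/4 ≈ 17235.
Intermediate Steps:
O(Z, S) = √(S² + Z²)
d(t) = -6 - √(16 + t²) (d(t) = -6 - √(t² + (-4)²) = -6 - √(t² + 16) = -6 - √(16 + t²))
((-12 - 11*f) + d(-30/12))² = ((-12 - 11*(-14)) + (-6 - √(16 + (-30/12)²)))² = ((-12 + 154) + (-6 - √(16 + (-30*1/12)²)))² = (142 + (-6 - √(16 + (-5/2)²)))² = (142 + (-6 - √(16 + 25/4)))² = (142 + (-6 - √(89/4)))² = (142 + (-6 - √89/2))² = (136 - √89/2)²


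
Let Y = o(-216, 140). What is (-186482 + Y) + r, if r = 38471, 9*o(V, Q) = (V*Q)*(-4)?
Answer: -134571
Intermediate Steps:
o(V, Q) = -4*Q*V/9 (o(V, Q) = ((V*Q)*(-4))/9 = ((Q*V)*(-4))/9 = (-4*Q*V)/9 = -4*Q*V/9)
Y = 13440 (Y = -4/9*140*(-216) = 13440)
(-186482 + Y) + r = (-186482 + 13440) + 38471 = -173042 + 38471 = -134571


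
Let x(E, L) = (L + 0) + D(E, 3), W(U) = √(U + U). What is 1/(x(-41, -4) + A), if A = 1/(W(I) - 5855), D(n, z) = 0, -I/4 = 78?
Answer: -45710817/182851075 + 4*I*√39/548553225 ≈ -0.24999 + 4.5538e-8*I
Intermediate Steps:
I = -312 (I = -4*78 = -312)
W(U) = √2*√U (W(U) = √(2*U) = √2*√U)
x(E, L) = L (x(E, L) = (L + 0) + 0 = L + 0 = L)
A = 1/(-5855 + 4*I*√39) (A = 1/(√2*√(-312) - 5855) = 1/(√2*(2*I*√78) - 5855) = 1/(4*I*√39 - 5855) = 1/(-5855 + 4*I*√39) ≈ -0.00017079 - 7.287e-7*I)
1/(x(-41, -4) + A) = 1/(-4 + (-5855/34281649 - 4*I*√39/34281649)) = 1/(-137132451/34281649 - 4*I*√39/34281649)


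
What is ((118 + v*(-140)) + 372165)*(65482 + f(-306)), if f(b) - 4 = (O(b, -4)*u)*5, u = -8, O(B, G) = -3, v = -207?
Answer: 26325260378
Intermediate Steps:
f(b) = 124 (f(b) = 4 - 3*(-8)*5 = 4 + 24*5 = 4 + 120 = 124)
((118 + v*(-140)) + 372165)*(65482 + f(-306)) = ((118 - 207*(-140)) + 372165)*(65482 + 124) = ((118 + 28980) + 372165)*65606 = (29098 + 372165)*65606 = 401263*65606 = 26325260378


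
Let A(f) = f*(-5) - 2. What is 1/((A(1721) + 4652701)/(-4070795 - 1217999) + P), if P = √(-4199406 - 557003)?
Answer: -125314573891/678791654473950210 - 142710928441*I*√4756409/678791654473950210 ≈ -1.8461e-7 - 0.00045852*I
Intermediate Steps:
A(f) = -2 - 5*f (A(f) = -5*f - 2 = -2 - 5*f)
P = I*√4756409 (P = √(-4756409) = I*√4756409 ≈ 2180.9*I)
1/((A(1721) + 4652701)/(-4070795 - 1217999) + P) = 1/(((-2 - 5*1721) + 4652701)/(-4070795 - 1217999) + I*√4756409) = 1/(((-2 - 8605) + 4652701)/(-5288794) + I*√4756409) = 1/((-8607 + 4652701)*(-1/5288794) + I*√4756409) = 1/(4644094*(-1/5288794) + I*√4756409) = 1/(-331721/377771 + I*√4756409)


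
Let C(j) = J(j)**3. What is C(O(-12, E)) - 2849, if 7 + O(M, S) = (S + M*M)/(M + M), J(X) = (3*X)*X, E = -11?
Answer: 743681876448889/7077888 ≈ 1.0507e+8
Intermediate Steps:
J(X) = 3*X**2
O(M, S) = -7 + (S + M**2)/(2*M) (O(M, S) = -7 + (S + M*M)/(M + M) = -7 + (S + M**2)/((2*M)) = -7 + (S + M**2)*(1/(2*M)) = -7 + (S + M**2)/(2*M))
C(j) = 27*j**6 (C(j) = (3*j**2)**3 = 27*j**6)
C(O(-12, E)) - 2849 = 27*((1/2)*(-11 - 12*(-14 - 12))/(-12))**6 - 2849 = 27*((1/2)*(-1/12)*(-11 - 12*(-26)))**6 - 2849 = 27*((1/2)*(-1/12)*(-11 + 312))**6 - 2849 = 27*((1/2)*(-1/12)*301)**6 - 2849 = 27*(-301/24)**6 - 2849 = 27*(743702041351801/191102976) - 2849 = 743702041351801/7077888 - 2849 = 743681876448889/7077888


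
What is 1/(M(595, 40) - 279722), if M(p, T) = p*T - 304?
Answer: -1/256226 ≈ -3.9028e-6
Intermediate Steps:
M(p, T) = -304 + T*p (M(p, T) = T*p - 304 = -304 + T*p)
1/(M(595, 40) - 279722) = 1/((-304 + 40*595) - 279722) = 1/((-304 + 23800) - 279722) = 1/(23496 - 279722) = 1/(-256226) = -1/256226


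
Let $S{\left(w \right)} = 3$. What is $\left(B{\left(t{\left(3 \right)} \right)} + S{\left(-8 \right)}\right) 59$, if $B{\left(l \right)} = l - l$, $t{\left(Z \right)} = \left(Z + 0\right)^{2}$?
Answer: $177$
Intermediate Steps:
$t{\left(Z \right)} = Z^{2}$
$B{\left(l \right)} = 0$
$\left(B{\left(t{\left(3 \right)} \right)} + S{\left(-8 \right)}\right) 59 = \left(0 + 3\right) 59 = 3 \cdot 59 = 177$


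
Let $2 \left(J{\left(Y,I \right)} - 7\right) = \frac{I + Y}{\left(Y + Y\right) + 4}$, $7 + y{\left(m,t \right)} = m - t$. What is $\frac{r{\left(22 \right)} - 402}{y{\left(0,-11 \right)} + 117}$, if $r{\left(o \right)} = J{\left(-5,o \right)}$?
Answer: $- \frac{4757}{1452} \approx -3.2762$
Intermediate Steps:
$y{\left(m,t \right)} = -7 + m - t$ ($y{\left(m,t \right)} = -7 + \left(m - t\right) = -7 + m - t$)
$J{\left(Y,I \right)} = 7 + \frac{I + Y}{2 \left(4 + 2 Y\right)}$ ($J{\left(Y,I \right)} = 7 + \frac{\left(I + Y\right) \frac{1}{\left(Y + Y\right) + 4}}{2} = 7 + \frac{\left(I + Y\right) \frac{1}{2 Y + 4}}{2} = 7 + \frac{\left(I + Y\right) \frac{1}{4 + 2 Y}}{2} = 7 + \frac{\frac{1}{4 + 2 Y} \left(I + Y\right)}{2} = 7 + \frac{I + Y}{2 \left(4 + 2 Y\right)}$)
$r{\left(o \right)} = \frac{89}{12} - \frac{o}{12}$ ($r{\left(o \right)} = \frac{56 + o + 29 \left(-5\right)}{4 \left(2 - 5\right)} = \frac{56 + o - 145}{4 \left(-3\right)} = \frac{1}{4} \left(- \frac{1}{3}\right) \left(-89 + o\right) = \frac{89}{12} - \frac{o}{12}$)
$\frac{r{\left(22 \right)} - 402}{y{\left(0,-11 \right)} + 117} = \frac{\left(\frac{89}{12} - \frac{11}{6}\right) - 402}{\left(-7 + 0 - -11\right) + 117} = \frac{\left(\frac{89}{12} - \frac{11}{6}\right) - 402}{\left(-7 + 0 + 11\right) + 117} = \frac{\frac{67}{12} - 402}{4 + 117} = - \frac{4757}{12 \cdot 121} = \left(- \frac{4757}{12}\right) \frac{1}{121} = - \frac{4757}{1452}$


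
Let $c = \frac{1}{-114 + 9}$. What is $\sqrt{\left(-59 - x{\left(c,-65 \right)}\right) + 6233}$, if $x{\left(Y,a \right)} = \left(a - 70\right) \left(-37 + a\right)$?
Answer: $6 i \sqrt{211} \approx 87.155 i$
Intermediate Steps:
$c = - \frac{1}{105}$ ($c = \frac{1}{-105} = - \frac{1}{105} \approx -0.0095238$)
$x{\left(Y,a \right)} = \left(-70 + a\right) \left(-37 + a\right)$
$\sqrt{\left(-59 - x{\left(c,-65 \right)}\right) + 6233} = \sqrt{\left(-59 - \left(2590 + \left(-65\right)^{2} - -6955\right)\right) + 6233} = \sqrt{\left(-59 - \left(2590 + 4225 + 6955\right)\right) + 6233} = \sqrt{\left(-59 - 13770\right) + 6233} = \sqrt{-13829 + 6233} = \sqrt{-7596} = 6 i \sqrt{211}$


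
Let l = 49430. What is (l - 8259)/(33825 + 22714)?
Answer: 41171/56539 ≈ 0.72819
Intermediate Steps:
(l - 8259)/(33825 + 22714) = (49430 - 8259)/(33825 + 22714) = 41171/56539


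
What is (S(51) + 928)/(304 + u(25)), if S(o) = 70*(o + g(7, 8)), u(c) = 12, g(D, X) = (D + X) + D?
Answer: 3019/158 ≈ 19.108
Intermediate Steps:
g(D, X) = X + 2*D
S(o) = 1540 + 70*o (S(o) = 70*(o + (8 + 2*7)) = 70*(o + (8 + 14)) = 70*(o + 22) = 70*(22 + o) = 1540 + 70*o)
(S(51) + 928)/(304 + u(25)) = ((1540 + 70*51) + 928)/(304 + 12) = ((1540 + 3570) + 928)/316 = (5110 + 928)*(1/316) = 6038*(1/316) = 3019/158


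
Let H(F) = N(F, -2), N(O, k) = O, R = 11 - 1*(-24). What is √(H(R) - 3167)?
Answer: 6*I*√87 ≈ 55.964*I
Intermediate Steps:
R = 35 (R = 11 + 24 = 35)
H(F) = F
√(H(R) - 3167) = √(35 - 3167) = √(-3132) = 6*I*√87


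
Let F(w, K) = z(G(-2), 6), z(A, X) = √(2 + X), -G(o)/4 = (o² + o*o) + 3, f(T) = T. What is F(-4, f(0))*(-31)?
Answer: -62*√2 ≈ -87.681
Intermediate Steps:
G(o) = -12 - 8*o² (G(o) = -4*((o² + o*o) + 3) = -4*((o² + o²) + 3) = -4*(2*o² + 3) = -4*(3 + 2*o²) = -12 - 8*o²)
F(w, K) = 2*√2 (F(w, K) = √(2 + 6) = √8 = 2*√2)
F(-4, f(0))*(-31) = (2*√2)*(-31) = -62*√2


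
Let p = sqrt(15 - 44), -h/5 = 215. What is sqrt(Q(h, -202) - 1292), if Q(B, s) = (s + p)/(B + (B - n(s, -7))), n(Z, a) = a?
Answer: sqrt(-5933011222 - 2143*I*sqrt(29))/2143 ≈ 3.4957e-5 - 35.943*I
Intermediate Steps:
h = -1075 (h = -5*215 = -1075)
p = I*sqrt(29) (p = sqrt(-29) = I*sqrt(29) ≈ 5.3852*I)
Q(B, s) = (s + I*sqrt(29))/(7 + 2*B) (Q(B, s) = (s + I*sqrt(29))/(B + (B - 1*(-7))) = (s + I*sqrt(29))/(B + (B + 7)) = (s + I*sqrt(29))/(B + (7 + B)) = (s + I*sqrt(29))/(7 + 2*B))
sqrt(Q(h, -202) - 1292) = sqrt((-202 + I*sqrt(29))/(7 + 2*(-1075)) - 1292) = sqrt((-202 + I*sqrt(29))/(7 - 2150) - 1292) = sqrt((-202 + I*sqrt(29))/(-2143) - 1292) = sqrt(-(-202 + I*sqrt(29))/2143 - 1292) = sqrt((202/2143 - I*sqrt(29)/2143) - 1292) = sqrt(-2768554/2143 - I*sqrt(29)/2143)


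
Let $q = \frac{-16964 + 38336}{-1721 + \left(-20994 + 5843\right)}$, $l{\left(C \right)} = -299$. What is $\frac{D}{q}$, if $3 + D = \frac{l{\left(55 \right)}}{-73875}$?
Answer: $\frac{311184356}{131571375} \approx 2.3651$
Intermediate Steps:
$D = - \frac{221326}{73875}$ ($D = -3 - \frac{299}{-73875} = -3 - - \frac{299}{73875} = -3 + \frac{299}{73875} = - \frac{221326}{73875} \approx -2.996$)
$q = - \frac{1781}{1406}$ ($q = \frac{21372}{-1721 - 15151} = \frac{21372}{-16872} = 21372 \left(- \frac{1}{16872}\right) = - \frac{1781}{1406} \approx -1.2667$)
$\frac{D}{q} = - \frac{221326}{73875 \left(- \frac{1781}{1406}\right)} = \left(- \frac{221326}{73875}\right) \left(- \frac{1406}{1781}\right) = \frac{311184356}{131571375}$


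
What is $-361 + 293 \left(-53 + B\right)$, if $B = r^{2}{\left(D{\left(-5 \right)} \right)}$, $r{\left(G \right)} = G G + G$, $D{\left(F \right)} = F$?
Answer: $101310$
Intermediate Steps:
$r{\left(G \right)} = G + G^{2}$ ($r{\left(G \right)} = G^{2} + G = G + G^{2}$)
$B = 400$ ($B = \left(- 5 \left(1 - 5\right)\right)^{2} = \left(\left(-5\right) \left(-4\right)\right)^{2} = 20^{2} = 400$)
$-361 + 293 \left(-53 + B\right) = -361 + 293 \left(-53 + 400\right) = -361 + 293 \cdot 347 = -361 + 101671 = 101310$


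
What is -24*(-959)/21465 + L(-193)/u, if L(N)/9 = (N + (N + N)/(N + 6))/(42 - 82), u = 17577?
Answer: 2496253799/2322741960 ≈ 1.0747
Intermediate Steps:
L(N) = -9*N/40 - 9*N/(20*(6 + N)) (L(N) = 9*((N + (N + N)/(N + 6))/(42 - 82)) = 9*((N + (2*N)/(6 + N))/(-40)) = 9*((N + 2*N/(6 + N))*(-1/40)) = 9*(-N/40 - N/(20*(6 + N))) = -9*N/40 - 9*N/(20*(6 + N)))
-24*(-959)/21465 + L(-193)/u = -24*(-959)/21465 - 9*(-193)*(8 - 193)/(240 + 40*(-193))/17577 = 23016*(1/21465) - 9*(-193)*(-185)/(240 - 7720)*(1/17577) = 7672/7155 - 9*(-193)*(-185)/(-7480)*(1/17577) = 7672/7155 - 9*(-193)*(-1/7480)*(-185)*(1/17577) = 7672/7155 + (64269/1496)*(1/17577) = 7672/7155 + 7141/2921688 = 2496253799/2322741960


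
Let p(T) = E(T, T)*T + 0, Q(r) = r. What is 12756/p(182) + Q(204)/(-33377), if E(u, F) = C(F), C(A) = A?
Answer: 104749929/276394937 ≈ 0.37899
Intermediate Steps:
E(u, F) = F
p(T) = T² (p(T) = T*T + 0 = T² + 0 = T²)
12756/p(182) + Q(204)/(-33377) = 12756/(182²) + 204/(-33377) = 12756/33124 + 204*(-1/33377) = 12756*(1/33124) - 204/33377 = 3189/8281 - 204/33377 = 104749929/276394937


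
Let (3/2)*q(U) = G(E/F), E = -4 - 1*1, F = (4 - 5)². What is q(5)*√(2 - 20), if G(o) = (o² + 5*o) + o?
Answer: -10*I*√2 ≈ -14.142*I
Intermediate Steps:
F = 1 (F = (-1)² = 1)
E = -5 (E = -4 - 1 = -5)
G(o) = o² + 6*o
q(U) = -10/3 (q(U) = 2*((-5/1)*(6 - 5/1))/3 = 2*((-5*1)*(6 - 5*1))/3 = 2*(-5*(6 - 5))/3 = 2*(-5*1)/3 = (⅔)*(-5) = -10/3)
q(5)*√(2 - 20) = -10*√(2 - 20)/3 = -10*I*√2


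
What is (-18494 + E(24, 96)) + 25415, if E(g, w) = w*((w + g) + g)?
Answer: 20745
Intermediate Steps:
E(g, w) = w*(w + 2*g) (E(g, w) = w*((g + w) + g) = w*(w + 2*g))
(-18494 + E(24, 96)) + 25415 = (-18494 + 96*(96 + 2*24)) + 25415 = (-18494 + 96*(96 + 48)) + 25415 = (-18494 + 96*144) + 25415 = (-18494 + 13824) + 25415 = -4670 + 25415 = 20745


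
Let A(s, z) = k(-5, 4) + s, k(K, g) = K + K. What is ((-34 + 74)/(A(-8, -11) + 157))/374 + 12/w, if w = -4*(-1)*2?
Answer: 78019/51986 ≈ 1.5008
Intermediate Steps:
k(K, g) = 2*K
w = 8 (w = 4*2 = 8)
A(s, z) = -10 + s (A(s, z) = 2*(-5) + s = -10 + s)
((-34 + 74)/(A(-8, -11) + 157))/374 + 12/w = ((-34 + 74)/((-10 - 8) + 157))/374 + 12/8 = (40/(-18 + 157))*(1/374) + 12*(⅛) = (40/139)*(1/374) + 3/2 = 20/25993 + 3/2 = 78019/51986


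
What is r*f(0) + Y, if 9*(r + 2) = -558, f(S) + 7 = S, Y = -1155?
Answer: -707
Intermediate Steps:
f(S) = -7 + S
r = -64 (r = -2 + (1/9)*(-558) = -2 - 62 = -64)
r*f(0) + Y = -64*(-7 + 0) - 1155 = -64*(-7) - 1155 = 448 - 1155 = -707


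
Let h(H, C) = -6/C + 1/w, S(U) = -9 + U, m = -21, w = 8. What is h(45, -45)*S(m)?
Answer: -31/4 ≈ -7.7500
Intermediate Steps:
h(H, C) = ⅛ - 6/C (h(H, C) = -6/C + 1/8 = -6/C + 1*(⅛) = -6/C + ⅛ = ⅛ - 6/C)
h(45, -45)*S(m) = ((⅛)*(-48 - 45)/(-45))*(-9 - 21) = ((⅛)*(-1/45)*(-93))*(-30) = (31/120)*(-30) = -31/4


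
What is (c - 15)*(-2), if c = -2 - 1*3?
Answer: 40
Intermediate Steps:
c = -5 (c = -2 - 3 = -5)
(c - 15)*(-2) = (-5 - 15)*(-2) = -20*(-2) = 40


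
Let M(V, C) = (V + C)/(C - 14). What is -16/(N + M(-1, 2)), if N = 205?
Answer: -192/2459 ≈ -0.078081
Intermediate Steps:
M(V, C) = (C + V)/(-14 + C)
-16/(N + M(-1, 2)) = -16/(205 + (2 - 1)/(-14 + 2)) = -16/(205 + 1/(-12)) = -16/(205 - 1/12*1) = -16/(205 - 1/12) = -16/(2459/12) = (12/2459)*(-16) = -192/2459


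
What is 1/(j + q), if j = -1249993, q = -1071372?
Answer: -1/2321365 ≈ -4.3078e-7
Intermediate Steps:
1/(j + q) = 1/(-1249993 - 1071372) = 1/(-2321365) = -1/2321365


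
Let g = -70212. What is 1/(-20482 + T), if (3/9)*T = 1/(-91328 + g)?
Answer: -161540/3308662283 ≈ -4.8823e-5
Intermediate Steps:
T = -3/161540 (T = 3/(-91328 - 70212) = 3/(-161540) = 3*(-1/161540) = -3/161540 ≈ -1.8571e-5)
1/(-20482 + T) = 1/(-20482 - 3/161540) = 1/(-3308662283/161540) = -161540/3308662283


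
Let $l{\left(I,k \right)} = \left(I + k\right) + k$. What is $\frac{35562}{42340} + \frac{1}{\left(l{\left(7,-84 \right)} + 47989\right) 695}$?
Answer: $\frac{59104864043}{70370053820} \approx 0.83992$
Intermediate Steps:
$l{\left(I,k \right)} = I + 2 k$
$\frac{35562}{42340} + \frac{1}{\left(l{\left(7,-84 \right)} + 47989\right) 695} = \frac{35562}{42340} + \frac{1}{\left(\left(7 + 2 \left(-84\right)\right) + 47989\right) 695} = 35562 \cdot \frac{1}{42340} + \frac{1}{\left(7 - 168\right) + 47989} \cdot \frac{1}{695} = \frac{17781}{21170} + \frac{1}{-161 + 47989} \cdot \frac{1}{695} = \frac{17781}{21170} + \frac{1}{47828} \cdot \frac{1}{695} = \frac{17781}{21170} + \frac{1}{33240460} = \frac{59104864043}{70370053820}$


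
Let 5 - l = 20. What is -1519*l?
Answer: 22785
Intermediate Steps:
l = -15 (l = 5 - 1*20 = 5 - 20 = -15)
-1519*l = -1519*(-15) = 22785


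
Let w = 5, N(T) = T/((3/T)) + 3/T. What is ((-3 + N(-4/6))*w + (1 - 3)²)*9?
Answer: -1769/6 ≈ -294.83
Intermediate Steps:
N(T) = 3/T + T²/3 (N(T) = T*(T/3) + 3/T = T²/3 + 3/T = 3/T + T²/3)
((-3 + N(-4/6))*w + (1 - 3)²)*9 = ((-3 + (9 + (-4/6)³)/(3*((-4/6))))*5 + (1 - 3)²)*9 = ((-3 + (9 + (-4*⅙)³)/(3*((-4*⅙))))*5 + (-2)²)*9 = ((-3 + (9 + (-⅔)³)/(3*(-⅔)))*5 + 4)*9 = ((-3 + (⅓)*(-3/2)*(9 - 8/27))*5 + 4)*9 = ((-3 + (⅓)*(-3/2)*(235/27))*5 + 4)*9 = ((-3 - 235/54)*5 + 4)*9 = (-397/54*5 + 4)*9 = (-1985/54 + 4)*9 = -1769/54*9 = -1769/6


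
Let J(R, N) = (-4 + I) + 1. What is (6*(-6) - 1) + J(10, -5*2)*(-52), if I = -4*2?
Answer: 535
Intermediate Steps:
I = -8
J(R, N) = -11 (J(R, N) = (-4 - 8) + 1 = -12 + 1 = -11)
(6*(-6) - 1) + J(10, -5*2)*(-52) = (6*(-6) - 1) - 11*(-52) = (-36 - 1) + 572 = -37 + 572 = 535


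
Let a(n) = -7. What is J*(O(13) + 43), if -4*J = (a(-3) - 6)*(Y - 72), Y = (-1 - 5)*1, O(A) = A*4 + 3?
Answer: -24843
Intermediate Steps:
O(A) = 3 + 4*A (O(A) = 4*A + 3 = 3 + 4*A)
Y = -6 (Y = -6*1 = -6)
J = -507/2 (J = -(-7 - 6)*(-6 - 72)/4 = -(-13)*(-78)/4 = -¼*1014 = -507/2 ≈ -253.50)
J*(O(13) + 43) = -507*((3 + 4*13) + 43)/2 = -507*((3 + 52) + 43)/2 = -507*(55 + 43)/2 = -507/2*98 = -24843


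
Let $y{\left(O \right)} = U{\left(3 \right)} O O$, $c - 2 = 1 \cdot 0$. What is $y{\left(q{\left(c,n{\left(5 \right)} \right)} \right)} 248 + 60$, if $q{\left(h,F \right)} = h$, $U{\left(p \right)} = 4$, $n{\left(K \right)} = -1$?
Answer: $4028$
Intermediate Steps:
$c = 2$ ($c = 2 + 1 \cdot 0 = 2 + 0 = 2$)
$y{\left(O \right)} = 4 O^{2}$ ($y{\left(O \right)} = 4 O O = 4 O^{2}$)
$y{\left(q{\left(c,n{\left(5 \right)} \right)} \right)} 248 + 60 = 4 \cdot 2^{2} \cdot 248 + 60 = 4 \cdot 4 \cdot 248 + 60 = 16 \cdot 248 + 60 = 3968 + 60 = 4028$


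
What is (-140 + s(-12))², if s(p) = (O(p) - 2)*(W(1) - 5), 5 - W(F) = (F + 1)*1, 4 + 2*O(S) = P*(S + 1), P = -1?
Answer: 20449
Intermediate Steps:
O(S) = -5/2 - S/2 (O(S) = -2 + (-(S + 1))/2 = -2 + (-(1 + S))/2 = -2 + (-1 - S)/2 = -2 + (-½ - S/2) = -5/2 - S/2)
W(F) = 4 - F (W(F) = 5 - (F + 1) = 5 - (1 + F) = 5 + (-1 - F) = 4 - F)
s(p) = 9 + p (s(p) = ((-5/2 - p/2) - 2)*((4 - 1*1) - 5) = (-9/2 - p/2)*((4 - 1) - 5) = (-9/2 - p/2)*(3 - 5) = (-9/2 - p/2)*(-2) = 9 + p)
(-140 + s(-12))² = (-140 + (9 - 12))² = (-140 - 3)² = (-143)² = 20449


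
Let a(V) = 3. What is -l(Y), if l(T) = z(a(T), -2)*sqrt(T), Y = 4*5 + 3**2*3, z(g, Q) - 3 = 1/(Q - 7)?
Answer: -26*sqrt(47)/9 ≈ -19.805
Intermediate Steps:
z(g, Q) = 3 + 1/(-7 + Q) (z(g, Q) = 3 + 1/(Q - 7) = 3 + 1/(-7 + Q))
Y = 47 (Y = 20 + 9*3 = 20 + 27 = 47)
l(T) = 26*sqrt(T)/9 (l(T) = ((-20 + 3*(-2))/(-7 - 2))*sqrt(T) = ((-20 - 6)/(-9))*sqrt(T) = (-1/9*(-26))*sqrt(T) = 26*sqrt(T)/9)
-l(Y) = -26*sqrt(47)/9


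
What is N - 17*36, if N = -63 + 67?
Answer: -608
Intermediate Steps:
N = 4
N - 17*36 = 4 - 17*36 = 4 - 612 = -608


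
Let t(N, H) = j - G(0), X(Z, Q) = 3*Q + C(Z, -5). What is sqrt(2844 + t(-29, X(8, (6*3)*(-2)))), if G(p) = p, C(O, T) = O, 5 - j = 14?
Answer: 9*sqrt(35) ≈ 53.245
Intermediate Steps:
j = -9 (j = 5 - 1*14 = 5 - 14 = -9)
X(Z, Q) = Z + 3*Q (X(Z, Q) = 3*Q + Z = Z + 3*Q)
t(N, H) = -9 (t(N, H) = -9 - 1*0 = -9 + 0 = -9)
sqrt(2844 + t(-29, X(8, (6*3)*(-2)))) = sqrt(2844 - 9) = sqrt(2835) = 9*sqrt(35)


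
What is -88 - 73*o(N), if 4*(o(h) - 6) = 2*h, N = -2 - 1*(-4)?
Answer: -599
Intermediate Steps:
N = 2 (N = -2 + 4 = 2)
o(h) = 6 + h/2 (o(h) = 6 + (2*h)/4 = 6 + h/2)
-88 - 73*o(N) = -88 - 73*(6 + (½)*2) = -88 - 73*(6 + 1) = -88 - 73*7 = -88 - 511 = -599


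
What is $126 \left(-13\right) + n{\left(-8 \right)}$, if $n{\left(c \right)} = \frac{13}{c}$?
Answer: $- \frac{13117}{8} \approx -1639.6$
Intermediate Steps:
$126 \left(-13\right) + n{\left(-8 \right)} = 126 \left(-13\right) + \frac{13}{-8} = -1638 + 13 \left(- \frac{1}{8}\right) = -1638 - \frac{13}{8} = - \frac{13117}{8}$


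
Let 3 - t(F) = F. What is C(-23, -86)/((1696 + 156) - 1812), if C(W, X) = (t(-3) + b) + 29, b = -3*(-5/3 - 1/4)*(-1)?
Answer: 117/160 ≈ 0.73125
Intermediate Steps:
t(F) = 3 - F
b = -23/4 (b = -3*(-5*1/3 - 1*1/4)*(-1) = -3*(-5/3 - 1/4)*(-1) = -3*(-23/12)*(-1) = (23/4)*(-1) = -23/4 ≈ -5.7500)
C(W, X) = 117/4 (C(W, X) = ((3 - 1*(-3)) - 23/4) + 29 = ((3 + 3) - 23/4) + 29 = (6 - 23/4) + 29 = 1/4 + 29 = 117/4)
C(-23, -86)/((1696 + 156) - 1812) = 117/(4*((1696 + 156) - 1812)) = 117/(4*(1852 - 1812)) = (117/4)/40 = (117/4)*(1/40) = 117/160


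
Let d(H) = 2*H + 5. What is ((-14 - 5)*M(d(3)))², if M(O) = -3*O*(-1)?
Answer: 393129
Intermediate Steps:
d(H) = 5 + 2*H
M(O) = 3*O (M(O) = -(-3)*O = 3*O)
((-14 - 5)*M(d(3)))² = ((-14 - 5)*(3*(5 + 2*3)))² = (-57*(5 + 6))² = (-57*11)² = (-19*33)² = (-627)² = 393129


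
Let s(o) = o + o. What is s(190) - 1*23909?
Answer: -23529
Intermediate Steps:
s(o) = 2*o
s(190) - 1*23909 = 2*190 - 1*23909 = 380 - 23909 = -23529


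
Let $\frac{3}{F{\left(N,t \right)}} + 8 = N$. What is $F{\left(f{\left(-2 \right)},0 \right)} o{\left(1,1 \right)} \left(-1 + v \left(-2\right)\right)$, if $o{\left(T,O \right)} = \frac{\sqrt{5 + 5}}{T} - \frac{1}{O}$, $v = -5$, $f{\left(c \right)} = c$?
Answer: $\frac{27}{10} - \frac{27 \sqrt{10}}{10} \approx -5.8382$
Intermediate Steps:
$F{\left(N,t \right)} = \frac{3}{-8 + N}$
$o{\left(T,O \right)} = - \frac{1}{O} + \frac{\sqrt{10}}{T}$ ($o{\left(T,O \right)} = \frac{\sqrt{10}}{T} - \frac{1}{O} = - \frac{1}{O} + \frac{\sqrt{10}}{T}$)
$F{\left(f{\left(-2 \right)},0 \right)} o{\left(1,1 \right)} \left(-1 + v \left(-2\right)\right) = \frac{3}{-8 - 2} \left(- 1^{-1} + \frac{\sqrt{10}}{1}\right) \left(-1 - -10\right) = \frac{3}{-10} \left(\left(-1\right) 1 + \sqrt{10} \cdot 1\right) \left(-1 + 10\right) = 3 \left(- \frac{1}{10}\right) \left(-1 + \sqrt{10}\right) 9 = - \frac{3 \left(-1 + \sqrt{10}\right)}{10} \cdot 9 = \left(\frac{3}{10} - \frac{3 \sqrt{10}}{10}\right) 9 = \frac{27}{10} - \frac{27 \sqrt{10}}{10}$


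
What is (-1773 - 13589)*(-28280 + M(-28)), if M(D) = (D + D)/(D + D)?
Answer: 434421998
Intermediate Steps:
M(D) = 1 (M(D) = (2*D)/((2*D)) = (2*D)*(1/(2*D)) = 1)
(-1773 - 13589)*(-28280 + M(-28)) = (-1773 - 13589)*(-28280 + 1) = -15362*(-28279) = 434421998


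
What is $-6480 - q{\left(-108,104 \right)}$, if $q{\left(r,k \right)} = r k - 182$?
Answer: $4934$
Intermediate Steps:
$q{\left(r,k \right)} = -182 + k r$ ($q{\left(r,k \right)} = k r - 182 = -182 + k r$)
$-6480 - q{\left(-108,104 \right)} = -6480 - \left(-182 + 104 \left(-108\right)\right) = -6480 - \left(-182 - 11232\right) = -6480 - -11414 = -6480 + 11414 = 4934$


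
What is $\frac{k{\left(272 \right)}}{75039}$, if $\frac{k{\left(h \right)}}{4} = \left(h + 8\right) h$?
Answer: $\frac{304640}{75039} \approx 4.0598$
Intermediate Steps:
$k{\left(h \right)} = 4 h \left(8 + h\right)$ ($k{\left(h \right)} = 4 \left(h + 8\right) h = 4 \left(8 + h\right) h = 4 h \left(8 + h\right)$)
$\frac{k{\left(272 \right)}}{75039} = \frac{4 \cdot 272 \left(8 + 272\right)}{75039} = 4 \cdot 272 \cdot 280 \cdot \frac{1}{75039} = 304640 \cdot \frac{1}{75039} = \frac{304640}{75039}$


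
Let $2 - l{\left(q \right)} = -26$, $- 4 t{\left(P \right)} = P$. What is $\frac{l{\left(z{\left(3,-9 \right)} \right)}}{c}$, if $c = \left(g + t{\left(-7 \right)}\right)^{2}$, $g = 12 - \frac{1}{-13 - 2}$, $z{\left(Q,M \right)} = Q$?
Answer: $\frac{100800}{687241} \approx 0.14667$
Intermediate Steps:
$t{\left(P \right)} = - \frac{P}{4}$
$l{\left(q \right)} = 28$ ($l{\left(q \right)} = 2 - -26 = 2 + 26 = 28$)
$g = \frac{181}{15}$ ($g = 12 - \frac{1}{-15} = 12 - - \frac{1}{15} = 12 + \frac{1}{15} = \frac{181}{15} \approx 12.067$)
$c = \frac{687241}{3600}$ ($c = \left(\frac{181}{15} - - \frac{7}{4}\right)^{2} = \left(\frac{181}{15} + \frac{7}{4}\right)^{2} = \left(\frac{829}{60}\right)^{2} = \frac{687241}{3600} \approx 190.9$)
$\frac{l{\left(z{\left(3,-9 \right)} \right)}}{c} = \frac{28}{\frac{687241}{3600}} = 28 \cdot \frac{3600}{687241} = \frac{100800}{687241}$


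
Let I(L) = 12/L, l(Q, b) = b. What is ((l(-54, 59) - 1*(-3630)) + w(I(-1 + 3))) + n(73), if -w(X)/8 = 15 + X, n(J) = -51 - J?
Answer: 3397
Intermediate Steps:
w(X) = -120 - 8*X (w(X) = -8*(15 + X) = -120 - 8*X)
((l(-54, 59) - 1*(-3630)) + w(I(-1 + 3))) + n(73) = ((59 - 1*(-3630)) + (-120 - 96/(-1 + 3))) + (-51 - 1*73) = ((59 + 3630) + (-120 - 96/2)) + (-51 - 73) = (3689 + (-120 - 96/2)) - 124 = (3689 + (-120 - 8*6)) - 124 = (3689 + (-120 - 48)) - 124 = (3689 - 168) - 124 = 3521 - 124 = 3397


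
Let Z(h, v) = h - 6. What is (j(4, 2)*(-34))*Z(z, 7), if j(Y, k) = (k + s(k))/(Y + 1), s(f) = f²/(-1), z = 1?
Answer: -68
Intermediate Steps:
s(f) = -f² (s(f) = f²*(-1) = -f²)
j(Y, k) = (k - k²)/(1 + Y) (j(Y, k) = (k - k²)/(Y + 1) = (k - k²)/(1 + Y))
Z(h, v) = -6 + h
(j(4, 2)*(-34))*Z(z, 7) = ((2*(1 - 1*2)/(1 + 4))*(-34))*(-6 + 1) = ((2*(1 - 2)/5)*(-34))*(-5) = ((2*(⅕)*(-1))*(-34))*(-5) = -⅖*(-34)*(-5) = (68/5)*(-5) = -68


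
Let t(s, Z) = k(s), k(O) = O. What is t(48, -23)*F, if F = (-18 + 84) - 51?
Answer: 720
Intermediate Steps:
F = 15 (F = 66 - 51 = 15)
t(s, Z) = s
t(48, -23)*F = 48*15 = 720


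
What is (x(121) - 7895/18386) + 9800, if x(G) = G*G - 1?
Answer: 449345945/18386 ≈ 24440.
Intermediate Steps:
x(G) = -1 + G**2 (x(G) = G**2 - 1 = -1 + G**2)
(x(121) - 7895/18386) + 9800 = ((-1 + 121**2) - 7895/18386) + 9800 = ((-1 + 14641) - 7895*1/18386) + 9800 = (14640 - 7895/18386) + 9800 = 269163145/18386 + 9800 = 449345945/18386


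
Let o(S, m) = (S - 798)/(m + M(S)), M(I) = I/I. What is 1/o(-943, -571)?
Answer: 570/1741 ≈ 0.32740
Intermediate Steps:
M(I) = 1
o(S, m) = (-798 + S)/(1 + m) (o(S, m) = (S - 798)/(m + 1) = (-798 + S)/(1 + m))
1/o(-943, -571) = 1/((-798 - 943)/(1 - 571)) = 1/(-1741/(-570)) = 1/(-1/570*(-1741)) = 1/(1741/570) = 570/1741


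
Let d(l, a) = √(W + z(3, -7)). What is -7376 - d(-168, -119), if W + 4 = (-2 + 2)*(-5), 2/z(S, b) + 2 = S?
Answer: -7376 - I*√2 ≈ -7376.0 - 1.4142*I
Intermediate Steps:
z(S, b) = 2/(-2 + S)
W = -4 (W = -4 + (-2 + 2)*(-5) = -4 + 0*(-5) = -4 + 0 = -4)
d(l, a) = I*√2 (d(l, a) = √(-4 + 2/(-2 + 3)) = √(-4 + 2/1) = √(-4 + 2*1) = √(-4 + 2) = √(-2) = I*√2)
-7376 - d(-168, -119) = -7376 - I*√2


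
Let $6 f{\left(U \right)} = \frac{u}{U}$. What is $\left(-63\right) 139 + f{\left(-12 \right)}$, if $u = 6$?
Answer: $- \frac{105085}{12} \approx -8757.1$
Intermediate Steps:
$f{\left(U \right)} = \frac{1}{U}$ ($f{\left(U \right)} = \frac{6 \frac{1}{U}}{6} = \frac{1}{U}$)
$\left(-63\right) 139 + f{\left(-12 \right)} = \left(-63\right) 139 + \frac{1}{-12} = -8757 - \frac{1}{12} = - \frac{105085}{12}$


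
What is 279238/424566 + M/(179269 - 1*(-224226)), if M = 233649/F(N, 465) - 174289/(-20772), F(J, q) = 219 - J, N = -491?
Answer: 15405560690653561/23393557821501300 ≈ 0.65854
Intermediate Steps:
M = 2488551109/7374060 (M = 233649/(219 - 1*(-491)) - 174289/(-20772) = 233649/(219 + 491) - 174289*(-1/20772) = 233649/710 + 174289/20772 = 2488551109/7374060 ≈ 337.47)
279238/424566 + M/(179269 - 1*(-224226)) = 279238/424566 + 2488551109/(7374060*(179269 - 1*(-224226))) = 279238*(1/424566) + 2488551109/(7374060*(179269 + 224226)) = 139619/212283 + (2488551109/7374060)/403495 = 139619/212283 + (2488551109/7374060)*(1/403495) = 139619/212283 + 2488551109/2975396339700 = 15405560690653561/23393557821501300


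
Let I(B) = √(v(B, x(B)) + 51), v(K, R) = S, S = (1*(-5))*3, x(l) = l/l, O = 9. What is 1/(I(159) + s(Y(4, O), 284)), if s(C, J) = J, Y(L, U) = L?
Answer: 1/290 ≈ 0.0034483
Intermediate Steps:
x(l) = 1
S = -15 (S = -5*3 = -15)
v(K, R) = -15
I(B) = 6 (I(B) = √(-15 + 51) = √36 = 6)
1/(I(159) + s(Y(4, O), 284)) = 1/(6 + 284) = 1/290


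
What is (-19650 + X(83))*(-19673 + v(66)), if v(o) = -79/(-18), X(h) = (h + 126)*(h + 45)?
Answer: -1257178285/9 ≈ -1.3969e+8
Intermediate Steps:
X(h) = (45 + h)*(126 + h) (X(h) = (126 + h)*(45 + h) = (45 + h)*(126 + h))
v(o) = 79/18 (v(o) = -79*(-1/18) = 79/18)
(-19650 + X(83))*(-19673 + v(66)) = (-19650 + (5670 + 83**2 + 171*83))*(-19673 + 79/18) = (-19650 + (5670 + 6889 + 14193))*(-354035/18) = (-19650 + 26752)*(-354035/18) = 7102*(-354035/18) = -1257178285/9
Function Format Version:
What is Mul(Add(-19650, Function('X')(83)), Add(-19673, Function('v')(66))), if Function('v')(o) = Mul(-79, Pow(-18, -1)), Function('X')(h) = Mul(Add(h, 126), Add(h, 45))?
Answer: Rational(-1257178285, 9) ≈ -1.3969e+8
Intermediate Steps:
Function('X')(h) = Mul(Add(45, h), Add(126, h)) (Function('X')(h) = Mul(Add(126, h), Add(45, h)) = Mul(Add(45, h), Add(126, h)))
Function('v')(o) = Rational(79, 18) (Function('v')(o) = Mul(-79, Rational(-1, 18)) = Rational(79, 18))
Mul(Add(-19650, Function('X')(83)), Add(-19673, Function('v')(66))) = Mul(Add(-19650, Add(5670, Pow(83, 2), Mul(171, 83))), Add(-19673, Rational(79, 18))) = Mul(Add(-19650, Add(5670, 6889, 14193)), Rational(-354035, 18)) = Mul(Add(-19650, 26752), Rational(-354035, 18)) = Mul(7102, Rational(-354035, 18)) = Rational(-1257178285, 9)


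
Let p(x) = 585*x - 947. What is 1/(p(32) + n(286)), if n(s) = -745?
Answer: 1/17028 ≈ 5.8727e-5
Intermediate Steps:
p(x) = -947 + 585*x
1/(p(32) + n(286)) = 1/((-947 + 585*32) - 745) = 1/((-947 + 18720) - 745) = 1/(17773 - 745) = 1/17028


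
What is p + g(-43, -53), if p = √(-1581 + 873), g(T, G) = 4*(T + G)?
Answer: -384 + 2*I*√177 ≈ -384.0 + 26.608*I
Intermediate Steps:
g(T, G) = 4*G + 4*T (g(T, G) = 4*(G + T) = 4*G + 4*T)
p = 2*I*√177 (p = √(-708) = 2*I*√177 ≈ 26.608*I)
p + g(-43, -53) = 2*I*√177 + (4*(-53) + 4*(-43)) = 2*I*√177 + (-212 - 172) = 2*I*√177 - 384 = -384 + 2*I*√177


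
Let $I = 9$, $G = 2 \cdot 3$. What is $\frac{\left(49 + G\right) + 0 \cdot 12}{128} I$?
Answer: $\frac{495}{128} \approx 3.8672$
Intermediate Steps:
$G = 6$
$\frac{\left(49 + G\right) + 0 \cdot 12}{128} I = \frac{\left(49 + 6\right) + 0 \cdot 12}{128} \cdot 9 = \left(55 + 0\right) \frac{1}{128} \cdot 9 = 55 \cdot \frac{1}{128} \cdot 9 = \frac{55}{128} \cdot 9 = \frac{495}{128}$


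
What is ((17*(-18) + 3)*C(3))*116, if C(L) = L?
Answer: -105444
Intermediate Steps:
((17*(-18) + 3)*C(3))*116 = ((17*(-18) + 3)*3)*116 = ((-306 + 3)*3)*116 = -303*3*116 = -909*116 = -105444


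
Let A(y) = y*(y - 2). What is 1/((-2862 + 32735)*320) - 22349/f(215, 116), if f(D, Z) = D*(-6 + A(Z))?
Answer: -21363929477/2716645840320 ≈ -0.0078641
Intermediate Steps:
A(y) = y*(-2 + y)
f(D, Z) = D*(-6 + Z*(-2 + Z))
1/((-2862 + 32735)*320) - 22349/f(215, 116) = 1/((-2862 + 32735)*320) - 22349*1/(215*(-6 + 116*(-2 + 116))) = (1/320)/29873 - 22349*1/(215*(-6 + 116*114)) = (1/29873)*(1/320) - 22349*1/(215*(-6 + 13224)) = 1/9559360 - 22349/(215*13218) = 1/9559360 - 22349/2841870 = -21363929477/2716645840320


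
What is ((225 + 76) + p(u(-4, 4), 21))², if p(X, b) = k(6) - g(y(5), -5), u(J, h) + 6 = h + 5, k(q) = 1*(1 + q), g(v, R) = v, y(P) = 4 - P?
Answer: 95481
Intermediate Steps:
k(q) = 1 + q
u(J, h) = -1 + h (u(J, h) = -6 + (h + 5) = -6 + (5 + h) = -1 + h)
p(X, b) = 8 (p(X, b) = (1 + 6) - (4 - 1*5) = 7 - (4 - 5) = 7 - 1*(-1) = 7 + 1 = 8)
((225 + 76) + p(u(-4, 4), 21))² = ((225 + 76) + 8)² = (301 + 8)² = 309² = 95481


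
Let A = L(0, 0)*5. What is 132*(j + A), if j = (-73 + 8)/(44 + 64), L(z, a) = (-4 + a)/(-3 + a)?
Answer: 7205/9 ≈ 800.56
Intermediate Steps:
L(z, a) = (-4 + a)/(-3 + a)
j = -65/108 ≈ -0.60185
A = 20/3 (A = ((-4 + 0)/(-3 + 0))*5 = (-4/(-3))*5 = -1/3*(-4)*5 = (4/3)*5 = 20/3 ≈ 6.6667)
132*(j + A) = 132*(-65/108 + 20/3) = 132*(655/108) = 7205/9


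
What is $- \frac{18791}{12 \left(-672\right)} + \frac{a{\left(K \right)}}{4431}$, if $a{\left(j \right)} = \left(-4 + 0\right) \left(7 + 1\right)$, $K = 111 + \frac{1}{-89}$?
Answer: $\frac{564659}{243072} \approx 2.323$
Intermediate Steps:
$K = \frac{9878}{89}$ ($K = 111 - \frac{1}{89} = \frac{9878}{89} \approx 110.99$)
$a{\left(j \right)} = -32$ ($a{\left(j \right)} = \left(-4\right) 8 = -32$)
$- \frac{18791}{12 \left(-672\right)} + \frac{a{\left(K \right)}}{4431} = - \frac{18791}{12 \left(-672\right)} - \frac{32}{4431} = - \frac{18791}{-8064} - \frac{32}{4431} = \left(-18791\right) \left(- \frac{1}{8064}\right) - \frac{32}{4431} = \frac{18791}{8064} - \frac{32}{4431} = \frac{564659}{243072}$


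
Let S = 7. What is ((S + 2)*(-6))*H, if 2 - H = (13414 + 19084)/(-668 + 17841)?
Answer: -99792/17173 ≈ -5.8110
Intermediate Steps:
H = 1848/17173 (H = 2 - (13414 + 19084)/(-668 + 17841) = 2 - 32498/17173 = 1848/17173 ≈ 0.10761)
((S + 2)*(-6))*H = ((7 + 2)*(-6))*(1848/17173) = (9*(-6))*(1848/17173) = -54*1848/17173 = -99792/17173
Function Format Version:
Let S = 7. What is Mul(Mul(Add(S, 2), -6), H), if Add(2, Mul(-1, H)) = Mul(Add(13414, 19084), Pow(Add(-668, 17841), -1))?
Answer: Rational(-99792, 17173) ≈ -5.8110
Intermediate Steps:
H = Rational(1848, 17173) (H = Add(2, Mul(-1, Mul(Add(13414, 19084), Pow(Add(-668, 17841), -1)))) = Add(2, Mul(-1, Mul(32498, Pow(17173, -1)))) = Add(2, Mul(-1, Mul(32498, Rational(1, 17173)))) = Add(2, Mul(-1, Rational(32498, 17173))) = Add(2, Rational(-32498, 17173)) = Rational(1848, 17173) ≈ 0.10761)
Mul(Mul(Add(S, 2), -6), H) = Mul(Mul(Add(7, 2), -6), Rational(1848, 17173)) = Mul(Mul(9, -6), Rational(1848, 17173)) = Mul(-54, Rational(1848, 17173)) = Rational(-99792, 17173)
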